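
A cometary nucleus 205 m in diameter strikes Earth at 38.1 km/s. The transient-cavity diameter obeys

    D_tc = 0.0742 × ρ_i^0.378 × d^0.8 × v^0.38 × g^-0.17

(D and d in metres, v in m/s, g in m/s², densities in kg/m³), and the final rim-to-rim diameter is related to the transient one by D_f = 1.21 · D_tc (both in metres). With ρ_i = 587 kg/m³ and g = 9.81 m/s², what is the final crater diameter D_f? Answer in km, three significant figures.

D_f ≈ 2.64 km

v = 38100 m/s.
ρ_i^0.378 = 587^0.378 = 11.13
d^0.8 = 205^0.8 = 70.70
v^0.38 = 38100^0.38 = 55.05
g^-0.17 = 9.81^-0.17 = 0.6783
D_tc = 0.0742 × 11.13 × 70.70 × 55.05 × 0.6783 = 2180 m
D_f = 1.21 × 2180 = 2638 m
     = 2.638 km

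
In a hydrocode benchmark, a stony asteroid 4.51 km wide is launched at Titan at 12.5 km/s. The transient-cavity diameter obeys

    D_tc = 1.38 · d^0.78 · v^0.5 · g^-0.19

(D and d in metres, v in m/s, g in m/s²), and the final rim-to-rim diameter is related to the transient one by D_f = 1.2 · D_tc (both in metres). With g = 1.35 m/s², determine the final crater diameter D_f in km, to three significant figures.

D_f ≈ 124 km

In SI: d = 4510 m, v = 12500 m/s.
d^0.78 = 4510^0.78 = 708.4
v^0.5 = 12500^0.5 = 111.8
g^-0.19 = 1.35^-0.19 = 0.9446
D_tc = 1.38 × 708.4 × 111.8 × 0.9446 = 1.032 × 10^5 m
D_f = 1.2 × 1.032 × 10^5 = 1.238 × 10^5 m
     = 123.8 km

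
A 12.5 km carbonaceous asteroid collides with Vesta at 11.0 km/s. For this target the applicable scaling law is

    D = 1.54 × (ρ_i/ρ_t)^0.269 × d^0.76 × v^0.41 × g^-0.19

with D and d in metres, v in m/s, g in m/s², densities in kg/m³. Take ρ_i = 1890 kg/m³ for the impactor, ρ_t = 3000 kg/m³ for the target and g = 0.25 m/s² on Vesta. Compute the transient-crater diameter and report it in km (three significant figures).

D ≈ 104 km

In SI units: d = 12500 m, v = 11000 m/s.
(ρ_i/ρ_t)^0.269 = (1890/3000)^0.269 = 0.8831
d^0.76 = 12500^0.76 = 1299
v^0.41 = 11000^0.41 = 45.39
g^-0.19 = 0.25^-0.19 = 1.301
D = 1.54 × 0.8831 × 1299 × 45.39 × 1.301 = 1.043 × 10^5 m
   = 104.3 km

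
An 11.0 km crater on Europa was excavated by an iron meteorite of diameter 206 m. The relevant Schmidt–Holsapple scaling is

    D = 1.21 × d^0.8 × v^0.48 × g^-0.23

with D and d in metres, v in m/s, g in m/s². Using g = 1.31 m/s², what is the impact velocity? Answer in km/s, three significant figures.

v ≈ 28.0 km/s

Rearranging for v: v = [D / (1.21 · 206^0.8 · 1.31^-0.23)]^(1/0.48).
D = 11000 m.
206^0.8 = 70.97
1.31^-0.23 = 0.9398
Denominator = 1.21 × 70.97 × 0.9398 = 80.70
D / 80.70 = 11000 / 80.70 = 136.3
v = 136.3^(1/0.48) = 136.3^2.0833 = 27977 m/s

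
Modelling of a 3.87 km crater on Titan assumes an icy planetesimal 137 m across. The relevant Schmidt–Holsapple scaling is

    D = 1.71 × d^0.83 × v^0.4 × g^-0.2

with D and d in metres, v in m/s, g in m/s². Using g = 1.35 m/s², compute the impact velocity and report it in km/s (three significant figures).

Rearranging for v: v = [D / (1.71 · 137^0.83 · 1.35^-0.2)]^(1/0.4).
D = 3870 m.
137^0.83 = 59.36
1.35^-0.2 = 0.9417
Denominator = 1.71 × 59.36 × 0.9417 = 95.59
D / 95.59 = 3870 / 95.59 = 40.49
v = 40.49^(1/0.4) = 40.49^2.5 = 10432 m/s

v ≈ 10.4 km/s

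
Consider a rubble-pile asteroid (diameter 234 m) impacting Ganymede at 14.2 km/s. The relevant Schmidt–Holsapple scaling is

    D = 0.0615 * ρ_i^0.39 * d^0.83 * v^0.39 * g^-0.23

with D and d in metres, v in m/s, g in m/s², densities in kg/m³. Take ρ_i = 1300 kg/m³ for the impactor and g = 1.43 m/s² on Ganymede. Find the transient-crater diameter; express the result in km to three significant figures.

In SI units: v = 14200 m/s.
ρ_i^0.39 = 1300^0.39 = 16.38
d^0.83 = 234^0.83 = 92.57
v^0.39 = 14200^0.39 = 41.63
g^-0.23 = 1.43^-0.23 = 0.9210
D = 0.0615 × 16.38 × 92.57 × 41.63 × 0.9210 = 3575 m
   = 3.575 km

D ≈ 3.58 km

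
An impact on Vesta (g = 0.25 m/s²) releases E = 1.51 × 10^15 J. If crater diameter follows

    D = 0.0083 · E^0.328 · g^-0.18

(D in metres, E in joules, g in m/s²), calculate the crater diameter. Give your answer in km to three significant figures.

E^0.328 = (1.51 × 10^15)^0.328 = 9.521 × 10^4
g^-0.18 = 0.25^-0.18 = 1.283
D = 0.0083 × 9.521 × 10^4 × 1.283 = 1014 m
   = 1.014 km

D ≈ 1.01 km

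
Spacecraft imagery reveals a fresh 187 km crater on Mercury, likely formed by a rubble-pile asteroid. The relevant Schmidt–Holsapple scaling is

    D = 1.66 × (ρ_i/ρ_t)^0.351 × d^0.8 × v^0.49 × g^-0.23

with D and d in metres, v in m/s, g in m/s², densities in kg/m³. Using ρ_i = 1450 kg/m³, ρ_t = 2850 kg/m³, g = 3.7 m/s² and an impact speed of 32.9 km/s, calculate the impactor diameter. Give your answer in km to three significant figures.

Rearranging for d: d = [D / (1.66 · (1450/2850)^0.351 · 32900^0.49 · 3.7^-0.23)]^(1/0.8).
D = 187000 m.
(1450/2850)^0.351 = 0.7888
32900^0.49 = 163.5
3.7^-0.23 = 0.7401
Denominator = 1.66 × 0.7888 × 163.5 × 0.7401 = 158.4
D / 158.4 = 187000 / 158.4 = 1181
d = 1181^(1/0.8) = 1181^1.25 = 6923 m

d ≈ 6.92 km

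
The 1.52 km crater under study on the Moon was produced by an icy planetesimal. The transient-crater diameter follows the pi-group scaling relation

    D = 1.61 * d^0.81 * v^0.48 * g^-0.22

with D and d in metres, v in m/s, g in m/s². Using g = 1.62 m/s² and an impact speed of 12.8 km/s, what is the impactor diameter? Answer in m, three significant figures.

Rearranging for d: d = [D / (1.61 · 12800^0.48 · 1.62^-0.22)]^(1/0.81).
D = 1520 m.
12800^0.48 = 93.64
1.62^-0.22 = 0.8993
Denominator = 1.61 × 93.64 × 0.8993 = 135.6
D / 135.6 = 1520 / 135.6 = 11.21
d = 11.21^(1/0.81) = 11.21^1.2346 = 19.76 m

d ≈ 19.8 m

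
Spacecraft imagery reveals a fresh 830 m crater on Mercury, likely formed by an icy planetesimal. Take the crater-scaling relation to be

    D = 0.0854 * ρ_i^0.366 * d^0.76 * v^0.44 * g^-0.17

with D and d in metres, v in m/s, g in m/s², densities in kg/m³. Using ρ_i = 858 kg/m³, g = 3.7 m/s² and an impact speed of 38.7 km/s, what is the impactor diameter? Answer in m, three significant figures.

d ≈ 20.2 m

Rearranging for d: d = [D / (0.0854 · 858^0.366 · 38700^0.44 · 3.7^-0.17)]^(1/0.76).
858^0.366 = 11.85
38700^0.44 = 104.4
3.7^-0.17 = 0.8006
Denominator = 0.0854 × 11.85 × 104.4 × 0.8006 = 84.58
D / 84.58 = 830 / 84.58 = 9.813
d = 9.813^(1/0.76) = 9.813^1.3158 = 20.18 m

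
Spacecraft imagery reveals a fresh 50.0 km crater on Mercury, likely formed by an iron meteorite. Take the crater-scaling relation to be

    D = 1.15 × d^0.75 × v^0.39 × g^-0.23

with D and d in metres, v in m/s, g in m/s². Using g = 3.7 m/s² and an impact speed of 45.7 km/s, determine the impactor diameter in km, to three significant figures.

Rearranging for d: d = [D / (1.15 · 45700^0.39 · 3.7^-0.23)]^(1/0.75).
D = 50000 m.
45700^0.39 = 65.67
3.7^-0.23 = 0.7401
Denominator = 1.15 × 65.67 × 0.7401 = 55.89
D / 55.89 = 50000 / 55.89 = 894.6
d = 894.6^(1/0.75) = 894.6^1.3333 = 8618 m

d ≈ 8.62 km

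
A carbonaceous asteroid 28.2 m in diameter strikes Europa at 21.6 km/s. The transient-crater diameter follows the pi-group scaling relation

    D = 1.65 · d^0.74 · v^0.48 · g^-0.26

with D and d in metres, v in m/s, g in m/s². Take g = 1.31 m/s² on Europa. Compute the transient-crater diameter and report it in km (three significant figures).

In SI units: v = 21600 m/s.
d^0.74 = 28.2^0.74 = 11.84
v^0.48 = 21600^0.48 = 120.4
g^-0.26 = 1.31^-0.26 = 0.9322
D = 1.65 × 11.84 × 120.4 × 0.9322 = 2193 m
   = 2.193 km

D ≈ 2.19 km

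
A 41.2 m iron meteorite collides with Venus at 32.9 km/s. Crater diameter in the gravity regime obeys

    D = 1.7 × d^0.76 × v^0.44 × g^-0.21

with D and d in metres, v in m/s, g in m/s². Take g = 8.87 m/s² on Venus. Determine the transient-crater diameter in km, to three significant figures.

In SI units: v = 32900 m/s.
d^0.76 = 41.2^0.76 = 16.88
v^0.44 = 32900^0.44 = 97.18
g^-0.21 = 8.87^-0.21 = 0.6323
D = 1.7 × 16.88 × 97.18 × 0.6323 = 1763 m
   = 1.763 km

D ≈ 1.76 km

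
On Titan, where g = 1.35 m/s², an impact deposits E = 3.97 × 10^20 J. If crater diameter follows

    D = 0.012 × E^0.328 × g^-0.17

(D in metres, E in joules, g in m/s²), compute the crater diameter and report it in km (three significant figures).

D ≈ 65.1 km

E^0.328 = (3.97 × 10^20)^0.328 = 5.707 × 10^6
g^-0.17 = 1.35^-0.17 = 0.9503
D = 0.012 × 5.707 × 10^6 × 0.9503 = 65080 m
   = 65.08 km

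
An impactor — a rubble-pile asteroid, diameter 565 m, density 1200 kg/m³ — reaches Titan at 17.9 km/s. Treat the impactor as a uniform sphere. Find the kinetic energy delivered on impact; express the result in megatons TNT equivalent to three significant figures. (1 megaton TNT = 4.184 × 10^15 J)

E ≈ 4340 Mt TNT

v = 17900 m/s.
Mass m = (π/6) ρ d³ = (π/6) × 1200 × (565)³ = 1.133 × 10^11 kg
E = ½ m v² = 0.5 × 1.133 × 10^11 × (17900)² = 1.815 × 10^19 J
   = 1.815 × 10^19 / 4.184×10^15 = 4338 Mt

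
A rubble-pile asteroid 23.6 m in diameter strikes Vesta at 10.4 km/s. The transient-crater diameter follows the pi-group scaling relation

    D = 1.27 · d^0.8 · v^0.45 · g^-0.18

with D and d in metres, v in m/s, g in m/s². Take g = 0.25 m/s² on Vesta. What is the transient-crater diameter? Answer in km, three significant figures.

D ≈ 1.31 km

In SI units: v = 10400 m/s.
d^0.8 = 23.6^0.8 = 12.54
v^0.45 = 10400^0.45 = 64.22
g^-0.18 = 0.25^-0.18 = 1.283
D = 1.27 × 12.54 × 64.22 × 1.283 = 1312 m
   = 1.312 km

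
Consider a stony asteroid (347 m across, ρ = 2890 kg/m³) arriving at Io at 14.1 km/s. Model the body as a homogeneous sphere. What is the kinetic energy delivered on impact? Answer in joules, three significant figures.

E ≈ 6.28 × 10^18 J

v = 14100 m/s.
Mass m = (π/6) ρ d³ = (π/6) × 2890 × (347)³ = 6.322 × 10^10 kg
E = ½ m v² = 0.5 × 6.322 × 10^10 × (14100)² = 6.284 × 10^18 J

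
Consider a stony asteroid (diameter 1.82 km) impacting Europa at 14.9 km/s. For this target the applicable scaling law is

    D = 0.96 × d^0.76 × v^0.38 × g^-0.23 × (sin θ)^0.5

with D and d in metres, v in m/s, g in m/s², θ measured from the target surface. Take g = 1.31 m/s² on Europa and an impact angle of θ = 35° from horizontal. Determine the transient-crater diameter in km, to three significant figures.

D ≈ 7.91 km

In SI units: d = 1820 m, v = 14900 m/s.
d^0.76 = 1820^0.76 = 300.4
v^0.38 = 14900^0.38 = 38.53
g^-0.23 = 1.31^-0.23 = 0.9398
(sin 35°)^0.5 = 0.5736^0.5 = 0.7574
D = 0.96 × 300.4 × 38.53 × 0.9398 × 0.7574 = 7909 m
   = 7.909 km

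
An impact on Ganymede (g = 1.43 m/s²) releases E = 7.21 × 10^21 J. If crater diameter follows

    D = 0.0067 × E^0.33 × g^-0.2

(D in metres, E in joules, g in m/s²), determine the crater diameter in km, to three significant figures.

D ≈ 102 km

E^0.33 = (7.21 × 10^21)^0.33 = 1.633 × 10^7
g^-0.2 = 1.43^-0.2 = 0.9310
D = 0.0067 × 1.633 × 10^7 × 0.9310 = 1.019 × 10^5 m
   = 101.9 km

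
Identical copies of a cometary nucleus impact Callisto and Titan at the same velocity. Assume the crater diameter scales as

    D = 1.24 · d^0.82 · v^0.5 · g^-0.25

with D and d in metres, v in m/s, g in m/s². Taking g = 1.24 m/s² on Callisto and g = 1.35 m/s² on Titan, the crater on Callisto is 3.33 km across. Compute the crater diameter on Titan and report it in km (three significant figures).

D ≈ 3.26 km

All impactor-dependent factors cancel in the ratio, leaving D_Titan/D_Callisto = (g_Titan/g_Callisto)^-0.25.
(1.35/1.24)^-0.25 = 1.089^-0.25 = 0.9789
D_Titan = 0.9789 × 3.33 km = 3.26 km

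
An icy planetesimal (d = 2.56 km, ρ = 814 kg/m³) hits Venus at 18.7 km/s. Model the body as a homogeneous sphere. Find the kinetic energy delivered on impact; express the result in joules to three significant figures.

E ≈ 1.25 × 10^21 J

d = 2560 m; v = 18700 m/s.
Mass m = (π/6) ρ d³ = (π/6) × 814 × (2560)³ = 7.151 × 10^12 kg
E = ½ m v² = 0.5 × 7.151 × 10^12 × (18700)² = 1.250 × 10^21 J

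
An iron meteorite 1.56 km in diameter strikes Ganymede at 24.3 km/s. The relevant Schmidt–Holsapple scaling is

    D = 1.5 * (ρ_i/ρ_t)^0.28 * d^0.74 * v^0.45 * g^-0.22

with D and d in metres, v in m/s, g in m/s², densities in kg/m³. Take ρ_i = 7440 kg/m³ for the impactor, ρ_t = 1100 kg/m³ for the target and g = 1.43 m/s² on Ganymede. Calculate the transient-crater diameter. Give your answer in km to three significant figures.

In SI units: d = 1560 m, v = 24300 m/s.
(ρ_i/ρ_t)^0.28 = (7440/1100)^0.28 = 1.708
d^0.74 = 1560^0.74 = 230.6
v^0.45 = 24300^0.45 = 94.09
g^-0.22 = 1.43^-0.22 = 0.9243
D = 1.5 × 1.708 × 230.6 × 94.09 × 0.9243 = 51380 m
   = 51.38 km

D ≈ 51.4 km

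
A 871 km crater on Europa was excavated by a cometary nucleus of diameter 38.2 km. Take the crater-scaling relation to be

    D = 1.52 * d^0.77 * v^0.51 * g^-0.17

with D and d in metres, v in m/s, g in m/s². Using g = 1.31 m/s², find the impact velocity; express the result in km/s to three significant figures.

v ≈ 25.8 km/s

Rearranging for v: v = [D / (1.52 · 38200^0.77 · 1.31^-0.17)]^(1/0.51).
D = 871000 m.
38200^0.77 = 3374
1.31^-0.17 = 0.9551
Denominator = 1.52 × 3374 × 0.9551 = 4898
D / 4898 = 871000 / 4898 = 177.8
v = 177.8^(1/0.51) = 177.8^1.9608 = 25803 m/s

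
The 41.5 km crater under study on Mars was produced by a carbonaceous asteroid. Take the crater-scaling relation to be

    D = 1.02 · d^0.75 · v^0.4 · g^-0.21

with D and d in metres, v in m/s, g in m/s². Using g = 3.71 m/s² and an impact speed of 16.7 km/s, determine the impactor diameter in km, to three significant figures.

Rearranging for d: d = [D / (1.02 · 16700^0.4 · 3.71^-0.21)]^(1/0.75).
D = 41500 m.
16700^0.4 = 48.87
3.71^-0.21 = 0.7593
Denominator = 1.02 × 48.87 × 0.7593 = 37.85
D / 37.85 = 41500 / 37.85 = 1096
d = 1096^(1/0.75) = 1096^1.3333 = 11297 m

d ≈ 11.3 km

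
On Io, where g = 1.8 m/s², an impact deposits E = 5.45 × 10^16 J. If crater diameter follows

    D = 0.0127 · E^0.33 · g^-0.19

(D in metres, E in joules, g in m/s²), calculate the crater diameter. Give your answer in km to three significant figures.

D ≈ 3.79 km

E^0.33 = (5.45 × 10^16)^0.33 = 3.334 × 10^5
g^-0.19 = 1.8^-0.19 = 0.8943
D = 0.0127 × 3.334 × 10^5 × 0.8943 = 3787 m
   = 3.787 km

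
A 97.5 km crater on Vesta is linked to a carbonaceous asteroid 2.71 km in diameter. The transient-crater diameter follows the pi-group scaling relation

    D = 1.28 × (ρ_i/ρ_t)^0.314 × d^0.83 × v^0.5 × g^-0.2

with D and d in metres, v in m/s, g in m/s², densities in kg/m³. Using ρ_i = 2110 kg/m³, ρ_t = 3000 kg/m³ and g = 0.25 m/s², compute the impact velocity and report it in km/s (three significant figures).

v ≈ 8.32 km/s

Rearranging for v: v = [D / (1.28 · (2110/3000)^0.314 · 2710^0.83 · 0.25^-0.2)]^(1/0.5).
D = 97500 m.
(2110/3000)^0.314 = 0.8954
2710^0.83 = 706.9
0.25^-0.2 = 1.320
Denominator = 1.28 × 0.8954 × 706.9 × 1.320 = 1069
D / 1069 = 97500 / 1069 = 91.21
v = 91.21^(1/0.5) = 91.21^2 = 8319 m/s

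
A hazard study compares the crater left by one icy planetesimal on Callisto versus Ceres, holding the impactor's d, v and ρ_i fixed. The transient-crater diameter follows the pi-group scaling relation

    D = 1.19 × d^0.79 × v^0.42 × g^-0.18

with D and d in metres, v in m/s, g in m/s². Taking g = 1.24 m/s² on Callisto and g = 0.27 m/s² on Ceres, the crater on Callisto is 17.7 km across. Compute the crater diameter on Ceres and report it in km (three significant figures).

D ≈ 23.3 km

All impactor-dependent factors cancel in the ratio, leaving D_Ceres/D_Callisto = (g_Ceres/g_Callisto)^-0.18.
(0.27/1.24)^-0.18 = 0.2177^-0.18 = 1.316
D_Ceres = 1.316 × 17.7 km = 23.3 km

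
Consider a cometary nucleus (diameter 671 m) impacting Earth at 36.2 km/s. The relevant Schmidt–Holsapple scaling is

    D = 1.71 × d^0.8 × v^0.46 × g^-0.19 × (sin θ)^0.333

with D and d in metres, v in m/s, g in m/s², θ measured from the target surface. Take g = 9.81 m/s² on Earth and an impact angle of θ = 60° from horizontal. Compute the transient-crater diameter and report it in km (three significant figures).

D ≈ 24.1 km

In SI units: v = 36200 m/s.
d^0.8 = 671^0.8 = 182.5
v^0.46 = 36200^0.46 = 125.0
g^-0.19 = 9.81^-0.19 = 0.6480
(sin 60°)^0.333 = 0.8660^0.333 = 0.9532
D = 1.71 × 182.5 × 125.0 × 0.6480 × 0.9532 = 24095 m
   = 24.10 km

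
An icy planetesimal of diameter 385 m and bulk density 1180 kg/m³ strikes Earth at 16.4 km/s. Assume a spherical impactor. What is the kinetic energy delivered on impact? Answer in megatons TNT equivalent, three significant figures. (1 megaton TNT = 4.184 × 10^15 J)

E ≈ 1130 Mt TNT

v = 16400 m/s.
Mass m = (π/6) ρ d³ = (π/6) × 1180 × (385)³ = 3.526 × 10^10 kg
E = ½ m v² = 0.5 × 3.526 × 10^10 × (16400)² = 4.742 × 10^18 J
   = 4.742 × 10^18 / 4.184×10^15 = 1133 Mt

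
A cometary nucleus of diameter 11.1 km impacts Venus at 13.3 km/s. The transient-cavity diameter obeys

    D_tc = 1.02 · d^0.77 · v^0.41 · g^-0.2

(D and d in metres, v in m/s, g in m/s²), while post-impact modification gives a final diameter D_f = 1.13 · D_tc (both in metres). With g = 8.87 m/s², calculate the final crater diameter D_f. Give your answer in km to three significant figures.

D_f ≈ 47.6 km

In SI: d = 11100 m, v = 13300 m/s.
d^0.77 = 11100^0.77 = 1303
v^0.41 = 13300^0.41 = 49.07
g^-0.2 = 8.87^-0.2 = 0.6463
D_tc = 1.02 × 1303 × 49.07 × 0.6463 = 42150 m
D_f = 1.13 × 42150 = 47629 m
     = 47.63 km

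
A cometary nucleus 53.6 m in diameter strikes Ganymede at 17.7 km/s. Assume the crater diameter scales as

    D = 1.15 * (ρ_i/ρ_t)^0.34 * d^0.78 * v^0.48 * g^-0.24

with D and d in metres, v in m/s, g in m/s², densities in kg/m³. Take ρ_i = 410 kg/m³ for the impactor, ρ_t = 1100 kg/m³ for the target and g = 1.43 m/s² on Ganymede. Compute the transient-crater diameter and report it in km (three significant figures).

In SI units: v = 17700 m/s.
(ρ_i/ρ_t)^0.34 = (410/1100)^0.34 = 0.7149
d^0.78 = 53.6^0.78 = 22.32
v^0.48 = 17700^0.48 = 109.4
g^-0.24 = 1.43^-0.24 = 0.9177
D = 1.15 × 0.7149 × 22.32 × 109.4 × 0.9177 = 1842 m
   = 1.842 km

D ≈ 1.84 km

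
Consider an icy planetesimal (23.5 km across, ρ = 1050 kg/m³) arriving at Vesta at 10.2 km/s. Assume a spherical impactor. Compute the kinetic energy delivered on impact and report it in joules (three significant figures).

E ≈ 3.71 × 10^23 J

d = 23500 m; v = 10200 m/s.
Mass m = (π/6) ρ d³ = (π/6) × 1050 × (23500)³ = 7.135 × 10^15 kg
E = ½ m v² = 0.5 × 7.135 × 10^15 × (10200)² = 3.712 × 10^23 J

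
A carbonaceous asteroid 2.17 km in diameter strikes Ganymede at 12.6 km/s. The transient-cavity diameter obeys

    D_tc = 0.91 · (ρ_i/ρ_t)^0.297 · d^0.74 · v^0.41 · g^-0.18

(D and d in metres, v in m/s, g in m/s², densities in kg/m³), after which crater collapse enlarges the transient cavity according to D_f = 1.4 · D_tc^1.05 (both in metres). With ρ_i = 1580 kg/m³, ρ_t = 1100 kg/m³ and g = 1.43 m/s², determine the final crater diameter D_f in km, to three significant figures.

In SI: d = 2170 m, v = 12600 m/s.
(ρ_i/ρ_t)^0.297 = (1580/1100)^0.297 = 1.114
d^0.74 = 2170^0.74 = 294.4
v^0.41 = 12600^0.41 = 47.99
g^-0.18 = 1.43^-0.18 = 0.9376
D_tc = 0.91 × 1.114 × 294.4 × 47.99 × 0.9376 = 13430 m
D_f = 1.4 × (13430)^1.05 = 30242 m
     = 30.24 km

D_f ≈ 30.2 km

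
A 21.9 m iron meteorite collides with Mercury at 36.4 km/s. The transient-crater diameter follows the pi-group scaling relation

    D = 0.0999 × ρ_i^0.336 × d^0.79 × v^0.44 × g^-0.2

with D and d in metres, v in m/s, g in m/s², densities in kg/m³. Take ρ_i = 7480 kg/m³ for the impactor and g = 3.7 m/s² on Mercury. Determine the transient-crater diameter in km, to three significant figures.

D ≈ 1.79 km

In SI units: v = 36400 m/s.
ρ_i^0.336 = 7480^0.336 = 20.03
d^0.79 = 21.9^0.79 = 11.45
v^0.44 = 36400^0.44 = 101.6
g^-0.2 = 3.7^-0.2 = 0.7698
D = 0.0999 × 20.03 × 11.45 × 101.6 × 0.7698 = 1792 m
   = 1.792 km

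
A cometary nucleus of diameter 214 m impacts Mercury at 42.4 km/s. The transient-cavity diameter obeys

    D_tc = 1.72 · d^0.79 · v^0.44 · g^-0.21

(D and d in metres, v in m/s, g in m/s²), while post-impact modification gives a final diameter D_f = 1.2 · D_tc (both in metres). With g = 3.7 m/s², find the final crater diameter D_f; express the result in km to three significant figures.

D_f ≈ 11.8 km

v = 42400 m/s.
d^0.79 = 214^0.79 = 69.35
v^0.44 = 42400^0.44 = 108.7
g^-0.21 = 3.7^-0.21 = 0.7598
D_tc = 1.72 × 69.35 × 108.7 × 0.7598 = 9852 m
D_f = 1.2 × 9852 = 11822 m
     = 11.82 km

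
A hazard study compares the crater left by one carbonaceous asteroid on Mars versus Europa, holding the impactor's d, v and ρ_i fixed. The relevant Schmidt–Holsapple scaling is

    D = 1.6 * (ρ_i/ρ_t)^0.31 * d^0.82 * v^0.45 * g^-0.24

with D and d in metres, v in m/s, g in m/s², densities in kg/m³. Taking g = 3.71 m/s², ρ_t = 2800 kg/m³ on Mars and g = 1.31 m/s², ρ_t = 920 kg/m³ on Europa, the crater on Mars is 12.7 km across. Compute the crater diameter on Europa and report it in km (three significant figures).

The impactor-only factors (d, v, ρ_i) cancel in the ratio, leaving D_Europa/D_Mars = (g_Europa/g_Mars)^-0.24 · (ρ_t,Mars/ρ_t,Europa)^0.31.
(1.31/3.71)^-0.24 = 0.3531^-0.24 = 1.284
(2800/920)^0.31 = 3.043^0.31 = 1.412
Ratio = 1.284 × 1.412 = 1.813
D_Europa = 1.813 × 12.7 km = 23.0 km

D ≈ 23.0 km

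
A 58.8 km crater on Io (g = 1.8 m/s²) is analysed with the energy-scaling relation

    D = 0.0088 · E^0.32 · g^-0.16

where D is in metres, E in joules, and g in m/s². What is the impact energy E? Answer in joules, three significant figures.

E ≈ 2.85 × 10^21 J

Rearranging: E = [D / (0.0088 · g^-0.16)]^(1/0.32).
D = 58800 m.
g^-0.16 = 1.8^-0.16 = 0.9102
D / (0.0088 × 0.9102) = 58800 / (8.010 × 10^-3) = 7.341 × 10^6
E = (7.341 × 10^6)^3.125 = 2.854 × 10^21 J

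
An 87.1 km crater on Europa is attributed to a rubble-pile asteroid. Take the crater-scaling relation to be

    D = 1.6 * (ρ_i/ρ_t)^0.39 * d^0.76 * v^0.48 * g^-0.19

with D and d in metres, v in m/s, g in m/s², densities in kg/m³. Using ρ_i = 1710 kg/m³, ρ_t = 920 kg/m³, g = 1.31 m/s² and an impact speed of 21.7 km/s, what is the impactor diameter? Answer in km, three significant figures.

Rearranging for d: d = [D / (1.6 · (1710/920)^0.39 · 21700^0.48 · 1.31^-0.19)]^(1/0.76).
D = 87100 m.
(1710/920)^0.39 = 1.273
21700^0.48 = 120.6
1.31^-0.19 = 0.9500
Denominator = 1.6 × 1.273 × 120.6 × 0.9500 = 233.4
D / 233.4 = 87100 / 233.4 = 373.2
d = 373.2^(1/0.76) = 373.2^1.3158 = 2422 m

d ≈ 2.42 km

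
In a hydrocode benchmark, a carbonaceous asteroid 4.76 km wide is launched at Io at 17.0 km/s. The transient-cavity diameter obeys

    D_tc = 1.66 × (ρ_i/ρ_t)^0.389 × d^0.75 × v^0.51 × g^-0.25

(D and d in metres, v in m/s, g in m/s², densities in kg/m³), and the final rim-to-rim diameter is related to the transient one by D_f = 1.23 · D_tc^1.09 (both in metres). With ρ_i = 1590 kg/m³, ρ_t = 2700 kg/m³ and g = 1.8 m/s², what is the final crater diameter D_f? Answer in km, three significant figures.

In SI: d = 4760 m, v = 17000 m/s.
(ρ_i/ρ_t)^0.389 = (1590/2700)^0.389 = 0.8138
d^0.75 = 4760^0.75 = 573.1
v^0.51 = 17000^0.51 = 143.7
g^-0.25 = 1.8^-0.25 = 0.8633
D_tc = 1.66 × 0.8138 × 573.1 × 143.7 × 0.8633 = 96040 m
D_f = 1.23 × (96040)^1.09 = 3.317 × 10^5 m
     = 331.7 km

D_f ≈ 332 km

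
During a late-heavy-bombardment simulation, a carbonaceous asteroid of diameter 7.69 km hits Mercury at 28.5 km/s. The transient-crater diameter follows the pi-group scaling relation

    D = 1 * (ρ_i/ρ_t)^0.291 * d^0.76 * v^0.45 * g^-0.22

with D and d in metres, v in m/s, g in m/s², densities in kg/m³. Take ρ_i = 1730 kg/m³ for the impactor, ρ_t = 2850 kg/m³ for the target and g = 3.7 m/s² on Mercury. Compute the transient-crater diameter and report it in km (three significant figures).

D ≈ 58.9 km

In SI units: d = 7690 m, v = 28500 m/s.
(ρ_i/ρ_t)^0.291 = (1730/2850)^0.291 = 0.8648
d^0.76 = 7690^0.76 = 898.1
v^0.45 = 28500^0.45 = 101.1
g^-0.22 = 3.7^-0.22 = 0.7499
D = 1 × 0.8648 × 898.1 × 101.1 × 0.7499 = 58884 m
   = 58.88 km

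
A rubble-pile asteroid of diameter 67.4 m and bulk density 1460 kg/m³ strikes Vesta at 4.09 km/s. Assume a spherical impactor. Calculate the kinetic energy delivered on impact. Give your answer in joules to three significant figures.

v = 4090 m/s.
Mass m = (π/6) ρ d³ = (π/6) × 1460 × (67.4)³ = 2.341 × 10^8 kg
E = ½ m v² = 0.5 × 2.341 × 10^8 × (4090)² = 1.958 × 10^15 J

E ≈ 1.96 × 10^15 J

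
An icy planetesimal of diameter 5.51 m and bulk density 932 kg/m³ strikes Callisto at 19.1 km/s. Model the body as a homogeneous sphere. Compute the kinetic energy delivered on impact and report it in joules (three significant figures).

E ≈ 1.49 × 10^13 J

v = 19100 m/s.
Mass m = (π/6) ρ d³ = (π/6) × 932 × (5.51)³ = 8.163 × 10^4 kg
E = ½ m v² = 0.5 × 8.163 × 10^4 × (19100)² = 1.489 × 10^13 J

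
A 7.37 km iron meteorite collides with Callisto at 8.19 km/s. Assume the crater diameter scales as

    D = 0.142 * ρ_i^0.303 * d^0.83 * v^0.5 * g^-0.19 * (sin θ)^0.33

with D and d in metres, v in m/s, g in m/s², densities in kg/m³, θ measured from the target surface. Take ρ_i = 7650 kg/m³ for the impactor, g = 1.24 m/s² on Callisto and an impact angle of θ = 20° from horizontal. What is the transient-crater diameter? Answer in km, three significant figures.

D ≈ 211 km

In SI units: d = 7370 m, v = 8190 m/s.
ρ_i^0.303 = 7650^0.303 = 15.02
d^0.83 = 7370^0.83 = 1622
v^0.5 = 8190^0.5 = 90.50
g^-0.19 = 1.24^-0.19 = 0.9600
(sin 20°)^0.33 = 0.3420^0.33 = 0.7018
D = 0.142 × 15.02 × 1622 × 90.50 × 0.9600 × 0.7018 = 2.109 × 10^5 m
   = 210.9 km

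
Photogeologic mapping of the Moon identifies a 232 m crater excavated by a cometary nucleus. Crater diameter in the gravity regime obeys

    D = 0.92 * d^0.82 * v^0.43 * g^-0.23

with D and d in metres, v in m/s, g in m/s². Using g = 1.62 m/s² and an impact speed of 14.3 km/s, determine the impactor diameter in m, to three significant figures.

Rearranging for d: d = [D / (0.92 · 14300^0.43 · 1.62^-0.23)]^(1/0.82).
14300^0.43 = 61.21
1.62^-0.23 = 0.8950
Denominator = 0.92 × 61.21 × 0.8950 = 50.40
D / 50.40 = 232 / 50.40 = 4.603
d = 4.603^(1/0.82) = 4.603^1.2195 = 6.435 m

d ≈ 6.44 m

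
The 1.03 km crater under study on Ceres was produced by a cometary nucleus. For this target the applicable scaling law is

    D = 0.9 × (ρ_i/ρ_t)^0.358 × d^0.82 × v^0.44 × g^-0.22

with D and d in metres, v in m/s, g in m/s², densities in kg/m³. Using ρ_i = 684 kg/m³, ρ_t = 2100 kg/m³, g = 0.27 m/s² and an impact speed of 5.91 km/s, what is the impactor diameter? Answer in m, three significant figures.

d ≈ 58.4 m

Rearranging for d: d = [D / (0.9 · (684/2100)^0.358 · 5910^0.44 · 0.27^-0.22)]^(1/0.82).
D = 1030 m.
(684/2100)^0.358 = 0.6693
5910^0.44 = 45.66
0.27^-0.22 = 1.334
Denominator = 0.9 × 0.6693 × 45.66 × 1.334 = 36.69
D / 36.69 = 1030 / 36.69 = 28.07
d = 28.07^(1/0.82) = 28.07^1.2195 = 58.36 m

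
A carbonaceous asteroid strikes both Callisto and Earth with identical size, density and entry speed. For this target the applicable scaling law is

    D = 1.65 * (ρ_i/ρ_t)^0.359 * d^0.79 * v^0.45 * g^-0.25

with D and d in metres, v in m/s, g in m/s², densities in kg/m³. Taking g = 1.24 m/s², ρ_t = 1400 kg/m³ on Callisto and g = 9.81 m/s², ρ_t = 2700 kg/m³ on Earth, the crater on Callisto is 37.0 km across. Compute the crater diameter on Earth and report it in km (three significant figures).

The impactor-only factors (d, v, ρ_i) cancel in the ratio, leaving D_Earth/D_Callisto = (g_Earth/g_Callisto)^-0.25 · (ρ_t,Callisto/ρ_t,Earth)^0.359.
(9.81/1.24)^-0.25 = 7.911^-0.25 = 0.5963
(1400/2700)^0.359 = 0.5185^0.359 = 0.7899
Ratio = 0.5963 × 0.7899 = 0.4710
D_Earth = 0.4710 × 37.0 km = 17.4 km

D ≈ 17.4 km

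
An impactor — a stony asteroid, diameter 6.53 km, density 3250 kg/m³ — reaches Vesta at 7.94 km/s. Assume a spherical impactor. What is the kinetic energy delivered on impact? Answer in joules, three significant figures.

E ≈ 1.49 × 10^22 J

d = 6530 m; v = 7940 m/s.
Mass m = (π/6) ρ d³ = (π/6) × 3250 × (6530)³ = 4.738 × 10^14 kg
E = ½ m v² = 0.5 × 4.738 × 10^14 × (7940)² = 1.494 × 10^22 J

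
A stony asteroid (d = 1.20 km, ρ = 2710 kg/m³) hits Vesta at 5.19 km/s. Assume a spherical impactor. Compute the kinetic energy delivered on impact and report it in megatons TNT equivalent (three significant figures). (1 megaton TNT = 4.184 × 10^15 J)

d = 1200 m; v = 5190 m/s.
Mass m = (π/6) ρ d³ = (π/6) × 2710 × (1200)³ = 2.452 × 10^12 kg
E = ½ m v² = 0.5 × 2.452 × 10^12 × (5190)² = 3.302 × 10^19 J
   = 3.302 × 10^19 / 4.184×10^15 = 7892 Mt

E ≈ 7890 Mt TNT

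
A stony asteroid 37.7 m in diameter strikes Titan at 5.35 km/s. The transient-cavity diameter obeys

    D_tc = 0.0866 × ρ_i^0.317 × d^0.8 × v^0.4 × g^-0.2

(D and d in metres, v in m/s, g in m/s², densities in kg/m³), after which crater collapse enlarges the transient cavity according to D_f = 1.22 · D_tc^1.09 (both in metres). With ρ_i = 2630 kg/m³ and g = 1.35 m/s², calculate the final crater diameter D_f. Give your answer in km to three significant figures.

D_f ≈ 1.21 km

v = 5350 m/s.
ρ_i^0.317 = 2630^0.317 = 12.14
d^0.8 = 37.7^0.8 = 18.24
v^0.4 = 5350^0.4 = 31.00
g^-0.2 = 1.35^-0.2 = 0.9417
D_tc = 0.0866 × 12.14 × 18.24 × 31.00 × 0.9417 = 559.8 m
D_f = 1.22 × (559.8)^1.09 = 1207 m
     = 1.207 km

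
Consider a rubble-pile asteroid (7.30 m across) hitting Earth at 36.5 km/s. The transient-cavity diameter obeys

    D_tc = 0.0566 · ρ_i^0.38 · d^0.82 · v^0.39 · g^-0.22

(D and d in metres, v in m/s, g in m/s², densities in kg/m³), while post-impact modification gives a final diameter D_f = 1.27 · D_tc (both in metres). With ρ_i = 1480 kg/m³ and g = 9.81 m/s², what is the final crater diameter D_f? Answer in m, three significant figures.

D_f ≈ 214 m

v = 36500 m/s.
ρ_i^0.38 = 1480^0.38 = 16.02
d^0.82 = 7.3^0.82 = 5.104
v^0.39 = 36500^0.39 = 60.16
g^-0.22 = 9.81^-0.22 = 0.6051
D_tc = 0.0566 × 16.02 × 5.104 × 60.16 × 0.6051 = 168.5 m
D_f = 1.27 × 168.5 = 214.0 m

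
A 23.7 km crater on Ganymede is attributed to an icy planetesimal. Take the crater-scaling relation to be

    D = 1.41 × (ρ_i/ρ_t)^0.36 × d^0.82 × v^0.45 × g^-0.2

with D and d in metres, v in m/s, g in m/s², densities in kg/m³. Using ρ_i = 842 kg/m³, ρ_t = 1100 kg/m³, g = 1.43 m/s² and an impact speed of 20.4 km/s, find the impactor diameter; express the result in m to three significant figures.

Rearranging for d: d = [D / (1.41 · (842/1100)^0.36 · 20400^0.45 · 1.43^-0.2)]^(1/0.82).
D = 23700 m.
(842/1100)^0.36 = 0.9083
20400^0.45 = 86.96
1.43^-0.2 = 0.9310
Denominator = 1.41 × 0.9083 × 86.96 × 0.9310 = 103.7
D / 103.7 = 23700 / 103.7 = 228.5
d = 228.5^(1/0.82) = 228.5^1.2195 = 752.8 m

d ≈ 753 m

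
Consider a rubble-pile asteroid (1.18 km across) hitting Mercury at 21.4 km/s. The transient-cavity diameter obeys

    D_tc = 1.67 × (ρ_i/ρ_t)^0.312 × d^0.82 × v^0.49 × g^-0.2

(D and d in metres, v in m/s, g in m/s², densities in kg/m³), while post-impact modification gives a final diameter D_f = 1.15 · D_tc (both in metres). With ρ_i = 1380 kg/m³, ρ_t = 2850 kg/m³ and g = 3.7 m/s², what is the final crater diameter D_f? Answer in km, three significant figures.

In SI: d = 1180 m, v = 21400 m/s.
(ρ_i/ρ_t)^0.312 = (1380/2850)^0.312 = 0.7975
d^0.82 = 1180^0.82 = 330.3
v^0.49 = 21400^0.49 = 132.4
g^-0.2 = 3.7^-0.2 = 0.7698
D_tc = 1.67 × 0.7975 × 330.3 × 132.4 × 0.7698 = 44840 m
D_f = 1.15 × 44840 = 51566 m
     = 51.57 km

D_f ≈ 51.6 km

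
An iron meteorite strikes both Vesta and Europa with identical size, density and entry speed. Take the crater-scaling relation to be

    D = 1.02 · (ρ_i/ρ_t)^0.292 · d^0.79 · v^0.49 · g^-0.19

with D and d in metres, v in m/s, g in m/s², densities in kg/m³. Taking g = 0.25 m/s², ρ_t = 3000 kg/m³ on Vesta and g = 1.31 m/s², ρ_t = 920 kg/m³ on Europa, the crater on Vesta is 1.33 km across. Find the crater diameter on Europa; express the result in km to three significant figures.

D ≈ 1.37 km

The impactor-only factors (d, v, ρ_i) cancel in the ratio, leaving D_Europa/D_Vesta = (g_Europa/g_Vesta)^-0.19 · (ρ_t,Vesta/ρ_t,Europa)^0.292.
(1.31/0.25)^-0.19 = 5.240^-0.19 = 0.7300
(3000/920)^0.292 = 3.261^0.292 = 1.412
Ratio = 0.7300 × 1.412 = 1.031
D_Europa = 1.031 × 1.33 km = 1.37 km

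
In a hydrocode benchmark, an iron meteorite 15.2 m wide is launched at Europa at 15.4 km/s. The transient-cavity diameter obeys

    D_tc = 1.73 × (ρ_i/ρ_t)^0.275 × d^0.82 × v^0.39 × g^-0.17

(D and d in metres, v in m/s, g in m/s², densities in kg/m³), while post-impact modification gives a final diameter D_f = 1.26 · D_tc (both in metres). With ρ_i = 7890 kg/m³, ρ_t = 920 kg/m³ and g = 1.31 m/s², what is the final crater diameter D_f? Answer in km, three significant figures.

v = 15400 m/s.
(ρ_i/ρ_t)^0.275 = (7890/920)^0.275 = 1.806
d^0.82 = 15.2^0.82 = 9.313
v^0.39 = 15400^0.39 = 42.97
g^-0.17 = 1.31^-0.17 = 0.9551
D_tc = 1.73 × 1.806 × 9.313 × 42.97 × 0.9551 = 1194 m
D_f = 1.26 × 1194 = 1504 m
     = 1.504 km

D_f ≈ 1.50 km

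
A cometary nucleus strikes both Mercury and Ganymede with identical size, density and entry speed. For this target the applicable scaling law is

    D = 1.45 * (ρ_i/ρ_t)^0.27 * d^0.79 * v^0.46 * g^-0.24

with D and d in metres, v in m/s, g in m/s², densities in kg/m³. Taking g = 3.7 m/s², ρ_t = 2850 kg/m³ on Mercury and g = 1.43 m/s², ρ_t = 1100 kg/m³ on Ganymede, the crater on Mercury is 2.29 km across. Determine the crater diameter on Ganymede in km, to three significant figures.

The impactor-only factors (d, v, ρ_i) cancel in the ratio, leaving D_Ganymede/D_Mercury = (g_Ganymede/g_Mercury)^-0.24 · (ρ_t,Mercury/ρ_t,Ganymede)^0.27.
(1.43/3.7)^-0.24 = 0.3865^-0.24 = 1.256
(2850/1100)^0.27 = 2.591^0.27 = 1.293
Ratio = 1.256 × 1.293 = 1.624
D_Ganymede = 1.624 × 2.29 km = 3.72 km

D ≈ 3.72 km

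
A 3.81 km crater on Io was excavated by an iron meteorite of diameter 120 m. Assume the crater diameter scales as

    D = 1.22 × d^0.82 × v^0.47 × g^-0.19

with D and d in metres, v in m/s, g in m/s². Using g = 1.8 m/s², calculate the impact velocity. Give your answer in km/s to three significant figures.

Rearranging for v: v = [D / (1.22 · 120^0.82 · 1.8^-0.19)]^(1/0.47).
D = 3810 m.
120^0.82 = 50.69
1.8^-0.19 = 0.8943
Denominator = 1.22 × 50.69 × 0.8943 = 55.31
D / 55.31 = 3810 / 55.31 = 68.88
v = 68.88^(1/0.47) = 68.88^2.1277 = 8145 m/s

v ≈ 8.15 km/s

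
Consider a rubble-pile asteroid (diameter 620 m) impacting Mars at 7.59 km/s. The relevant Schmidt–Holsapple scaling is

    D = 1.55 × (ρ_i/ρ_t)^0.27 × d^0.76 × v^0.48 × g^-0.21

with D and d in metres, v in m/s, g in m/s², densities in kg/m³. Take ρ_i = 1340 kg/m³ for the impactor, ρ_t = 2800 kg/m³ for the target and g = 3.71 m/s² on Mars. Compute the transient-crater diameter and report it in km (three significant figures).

D ≈ 9.31 km

In SI units: v = 7590 m/s.
(ρ_i/ρ_t)^0.27 = (1340/2800)^0.27 = 0.8196
d^0.76 = 620^0.76 = 132.5
v^0.48 = 7590^0.48 = 72.86
g^-0.21 = 3.71^-0.21 = 0.7593
D = 1.55 × 0.8196 × 132.5 × 72.86 × 0.7593 = 9312 m
   = 9.312 km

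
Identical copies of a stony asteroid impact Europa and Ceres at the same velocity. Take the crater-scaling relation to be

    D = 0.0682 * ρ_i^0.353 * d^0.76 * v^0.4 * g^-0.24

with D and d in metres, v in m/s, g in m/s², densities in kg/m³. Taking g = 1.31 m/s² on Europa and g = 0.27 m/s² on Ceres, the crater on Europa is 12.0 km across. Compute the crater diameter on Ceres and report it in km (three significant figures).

D ≈ 17.5 km

All impactor-dependent factors cancel in the ratio, leaving D_Ceres/D_Europa = (g_Ceres/g_Europa)^-0.24.
(0.27/1.31)^-0.24 = 0.2061^-0.24 = 1.461
D_Ceres = 1.461 × 12.0 km = 17.5 km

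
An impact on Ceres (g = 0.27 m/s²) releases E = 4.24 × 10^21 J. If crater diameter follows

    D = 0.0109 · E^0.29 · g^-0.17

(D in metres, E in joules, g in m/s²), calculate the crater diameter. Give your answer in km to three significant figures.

D ≈ 25.5 km

E^0.29 = (4.24 × 10^21)^0.29 = 1.870 × 10^6
g^-0.17 = 0.27^-0.17 = 1.249
D = 0.0109 × 1.870 × 10^6 × 1.249 = 25458 m
   = 25.46 km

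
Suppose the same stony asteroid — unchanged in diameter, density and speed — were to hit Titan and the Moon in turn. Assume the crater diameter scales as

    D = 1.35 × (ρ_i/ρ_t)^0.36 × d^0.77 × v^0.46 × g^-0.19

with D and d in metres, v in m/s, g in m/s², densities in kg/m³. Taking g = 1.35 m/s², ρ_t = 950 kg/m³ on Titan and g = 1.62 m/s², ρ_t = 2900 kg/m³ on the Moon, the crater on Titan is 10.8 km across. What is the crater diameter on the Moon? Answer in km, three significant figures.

D ≈ 6.98 km

The impactor-only factors (d, v, ρ_i) cancel in the ratio, leaving D_Moon/D_Titan = (g_Moon/g_Titan)^-0.19 · (ρ_t,Titan/ρ_t,Moon)^0.36.
(1.62/1.35)^-0.19 = 1.200^-0.19 = 0.9660
(950/2900)^0.36 = 0.3276^0.36 = 0.6692
Ratio = 0.9660 × 0.6692 = 0.6464
D_Moon = 0.6464 × 10.8 km = 6.98 km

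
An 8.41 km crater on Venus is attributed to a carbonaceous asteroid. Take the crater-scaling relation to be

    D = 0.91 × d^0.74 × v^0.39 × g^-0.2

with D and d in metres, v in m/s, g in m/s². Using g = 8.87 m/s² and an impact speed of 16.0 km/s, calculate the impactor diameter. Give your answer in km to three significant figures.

Rearranging for d: d = [D / (0.91 · 16000^0.39 · 8.87^-0.2)]^(1/0.74).
D = 8410 m.
16000^0.39 = 43.61
8.87^-0.2 = 0.6463
Denominator = 0.91 × 43.61 × 0.6463 = 25.65
D / 25.65 = 8410 / 25.65 = 327.9
d = 327.9^(1/0.74) = 327.9^1.3514 = 2511 m

d ≈ 2.51 km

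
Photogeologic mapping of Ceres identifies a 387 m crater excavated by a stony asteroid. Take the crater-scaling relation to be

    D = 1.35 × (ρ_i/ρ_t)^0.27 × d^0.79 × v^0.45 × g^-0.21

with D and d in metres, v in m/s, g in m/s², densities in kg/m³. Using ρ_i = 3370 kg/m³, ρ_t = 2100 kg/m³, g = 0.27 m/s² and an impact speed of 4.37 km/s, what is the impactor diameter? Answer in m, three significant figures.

d ≈ 6.54 m

Rearranging for d: d = [D / (1.35 · (3370/2100)^0.27 · 4370^0.45 · 0.27^-0.21)]^(1/0.79).
(3370/2100)^0.27 = 1.136
4370^0.45 = 43.47
0.27^-0.21 = 1.316
Denominator = 1.35 × 1.136 × 43.47 × 1.316 = 87.73
D / 87.73 = 387 / 87.73 = 4.411
d = 4.411^(1/0.79) = 4.411^1.2658 = 6.544 m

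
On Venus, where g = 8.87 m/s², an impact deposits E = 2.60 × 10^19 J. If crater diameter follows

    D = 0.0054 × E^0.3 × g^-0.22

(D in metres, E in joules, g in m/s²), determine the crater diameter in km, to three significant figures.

E^0.3 = (2.60 × 10^19)^0.3 = 6.676 × 10^5
g^-0.22 = 8.87^-0.22 = 0.6187
D = 0.0054 × 6.676 × 10^5 × 0.6187 = 2230 m
   = 2.230 km

D ≈ 2.23 km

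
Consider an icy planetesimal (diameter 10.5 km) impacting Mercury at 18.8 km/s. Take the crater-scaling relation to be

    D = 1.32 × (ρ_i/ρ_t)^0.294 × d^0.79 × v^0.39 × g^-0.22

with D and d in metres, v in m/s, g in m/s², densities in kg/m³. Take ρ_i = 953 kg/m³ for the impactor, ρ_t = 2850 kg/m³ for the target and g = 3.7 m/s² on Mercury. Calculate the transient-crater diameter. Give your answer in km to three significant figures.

In SI units: d = 10500 m, v = 18800 m/s.
(ρ_i/ρ_t)^0.294 = (953/2850)^0.294 = 0.7247
d^0.79 = 10500^0.79 = 1502
v^0.39 = 18800^0.39 = 46.44
g^-0.22 = 3.7^-0.22 = 0.7499
D = 1.32 × 0.7247 × 1502 × 46.44 × 0.7499 = 50038 m
   = 50.04 km

D ≈ 50.0 km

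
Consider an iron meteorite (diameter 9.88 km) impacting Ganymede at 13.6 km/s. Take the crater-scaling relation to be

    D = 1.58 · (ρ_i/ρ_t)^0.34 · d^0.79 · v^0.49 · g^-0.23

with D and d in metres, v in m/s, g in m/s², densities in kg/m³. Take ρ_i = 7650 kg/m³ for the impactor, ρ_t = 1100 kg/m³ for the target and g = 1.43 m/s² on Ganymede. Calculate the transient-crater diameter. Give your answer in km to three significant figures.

In SI units: d = 9880 m, v = 13600 m/s.
(ρ_i/ρ_t)^0.34 = (7650/1100)^0.34 = 1.934
d^0.79 = 9880^0.79 = 1432
v^0.49 = 13600^0.49 = 106.0
g^-0.23 = 1.43^-0.23 = 0.9210
D = 1.58 × 1.934 × 1432 × 106.0 × 0.9210 = 4.272 × 10^5 m
   = 427.2 km

D ≈ 427 km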